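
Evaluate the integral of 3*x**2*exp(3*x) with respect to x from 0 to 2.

-2/9 + 26*exp(6)/9

Integrate by parts twice (u = x^2, dv = 3*exp(3*x) dx).
An antiderivative is F(x) = (9*x**2 - 6*x + 2)*exp(3*x)/9.
Then F(2) - F(0) = (26*exp(6)/9) - (2/9) = -2/9 + 26*exp(6)/9.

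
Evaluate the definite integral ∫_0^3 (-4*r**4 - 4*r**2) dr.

By the power rule, an antiderivative is F(r) = -4*r**5/5 - 4*r**3/3.
Then F(3) - F(0) = (-1152/5) - (0) = -1152/5.

-1152/5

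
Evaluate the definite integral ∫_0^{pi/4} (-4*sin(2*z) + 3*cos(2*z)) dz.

An antiderivative is F(z) = 3*sin(2*z)/2 + 2*cos(2*z).
Then F(pi/4) - F(0) = (3/2) - (2) = -1/2.

-1/2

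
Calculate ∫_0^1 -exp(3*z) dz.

1/3 - exp(3)/3

An antiderivative is F(z) = -exp(3*z)/3.
Then F(1) - F(0) = (-exp(3)/3) - (-1/3) = 1/3 - exp(3)/3.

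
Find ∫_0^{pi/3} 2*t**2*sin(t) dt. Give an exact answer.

-2 - pi**2/9 + 2*sqrt(3)*pi/3

Integrate by parts twice (u = t^2, dv = 2*sin(t) dt).
An antiderivative is F(t) = -2*t**2*cos(t) + 4*t*sin(t) + 4*cos(t).
Then F(pi/3) - F(0) = (-pi**2/9 + 2 + 2*sqrt(3)*pi/3) - (4) = -2 - pi**2/9 + 2*sqrt(3)*pi/3.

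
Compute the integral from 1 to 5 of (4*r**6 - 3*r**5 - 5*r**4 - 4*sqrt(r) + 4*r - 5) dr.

By the power rule, an antiderivative is F(r) = 4*r**7/7 - r**6/2 - r**5 - 8*r**(3/2)/3 + 2*r**2 - 5*r.
Then F(5) - F(1) = (472225/14 - 40*sqrt(5)/3) - (-277/42) = 708476/21 - 40*sqrt(5)/3.

708476/21 - 40*sqrt(5)/3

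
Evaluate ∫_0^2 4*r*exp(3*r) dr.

Integrate by parts once (u = r, dv = 4*exp(3*r) dr).
An antiderivative is F(r) = (12*r - 4)*exp(3*r)/9.
Then F(2) - F(0) = (20*exp(6)/9) - (-4/9) = 4/9 + 20*exp(6)/9.

4/9 + 20*exp(6)/9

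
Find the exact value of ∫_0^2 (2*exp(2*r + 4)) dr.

-exp(4) + exp(8)

Let u = 2*r + 4, so du = 2 dr. When r = 0, u = 4; when r = 2, u = 8.
The integral becomes ∫ exp(u) du from 4 to 8, with antiderivative exp(u).
Back in r: F(r) = exp(2*r + 4).
Then F(2) - F(0) = (exp(8)) - (exp(4)) = -exp(4) + exp(8).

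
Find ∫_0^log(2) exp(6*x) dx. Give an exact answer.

Let u = exp(x), so du = exp(x) dx. When x = 0, u = 1; when x = log(2), u = 2.
The integral becomes ∫ u**5 du from 1 to 2, with antiderivative u**6/6.
Back in x: F(x) = exp(6*x)/6.
Then F(log(2)) - F(0) = (32/3) - (1/6) = 21/2.

21/2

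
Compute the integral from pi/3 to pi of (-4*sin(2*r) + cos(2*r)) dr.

3 - sqrt(3)/4

An antiderivative is F(r) = sin(2*r)/2 + 2*cos(2*r).
Then F(pi) - F(pi/3) = (2) - (-1 + sqrt(3)/4) = 3 - sqrt(3)/4.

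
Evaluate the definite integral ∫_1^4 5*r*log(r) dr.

Integrate by parts once (u = ln r, dv = 5*r dr).
An antiderivative is F(r) = 5*r**2*(2*log(r) - 1)/4.
Then F(4) - F(1) = (-20 + 80*log(2)) - (-5/4) = -75/4 + 80*log(2).

-75/4 + 80*log(2)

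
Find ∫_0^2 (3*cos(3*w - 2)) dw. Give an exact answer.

Let u = 3*w - 2, so du = 3 dw. When w = 0, u = -2; when w = 2, u = 4.
The integral becomes ∫ cos(u) du from -2 to 4, with antiderivative sin(u).
Back in w: F(w) = sin(3*w - 2).
Then F(2) - F(0) = (sin(4)) - (-sin(2)) = sin(4) + sin(2).

sin(4) + sin(2)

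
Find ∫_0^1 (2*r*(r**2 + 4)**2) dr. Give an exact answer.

61/3

Let u = r**2 + 4, so du = 2*r dr. When r = 0, u = 4; when r = 1, u = 5.
The integral becomes ∫ u**2 du from 4 to 5, with antiderivative u**3/3.
Back in r: F(r) = (r**2 + 4)**3/3.
Then F(1) - F(0) = (125/3) - (64/3) = 61/3.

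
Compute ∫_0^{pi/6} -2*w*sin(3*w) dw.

-2/9

Integrate by parts once (u = w, dv = -2*sin(3*w) dw).
An antiderivative is F(w) = 2*w*cos(3*w)/3 - 2*sin(3*w)/9.
Then F(pi/6) - F(0) = (-2/9) - (0) = -2/9.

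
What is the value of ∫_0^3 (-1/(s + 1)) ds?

An antiderivative is F(s) = -log(s + 1).
Then F(3) - F(0) = (-log(4)) - (0) = -log(4).

-log(4)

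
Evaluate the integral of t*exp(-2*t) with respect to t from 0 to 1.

(-3 + exp(2))*exp(-2)/4

Integrate by parts once (u = t, dv = exp(-2*t) dt).
An antiderivative is F(t) = (-2*t - 1)*exp(-2*t)/4.
Then F(1) - F(0) = (-3*exp(-2)/4) - (-1/4) = (-3 + exp(2))*exp(-2)/4.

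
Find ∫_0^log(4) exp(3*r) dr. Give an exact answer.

Let u = exp(r), so du = exp(r) dr. When r = 0, u = 1; when r = log(4), u = 4.
The integral becomes ∫ u**2 du from 1 to 4, with antiderivative u**3/3.
Back in r: F(r) = exp(3*r)/3.
Then F(log(4)) - F(0) = (64/3) - (1/3) = 21.

21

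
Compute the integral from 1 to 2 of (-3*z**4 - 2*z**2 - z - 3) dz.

By the power rule, an antiderivative is F(z) = -3*z**5/5 - 2*z**3/3 - z**2/2 - 3*z.
Then F(2) - F(1) = (-488/15) - (-143/30) = -833/30.

-833/30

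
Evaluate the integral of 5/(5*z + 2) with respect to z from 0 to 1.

log(7/2)

Let u = 5*z + 2, so du = 5 dz. When z = 0, u = 2; when z = 1, u = 7.
The integral becomes ∫ 1/u du from 2 to 7, with antiderivative log(u).
Back in z: F(z) = log(5*z + 2).
Then F(1) - F(0) = (log(7)) - (log(2)) = log(7/2).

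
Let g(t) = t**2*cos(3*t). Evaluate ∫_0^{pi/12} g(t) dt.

sqrt(2)*(-32 + pi**2 + 8*pi)/864

Integrate by parts twice (u = t^2, dv = cos(3*t) dt).
An antiderivative is F(t) = t**2*sin(3*t)/3 + 2*t*cos(3*t)/9 - 2*sin(3*t)/27.
Then F(pi/12) - F(0) = (sqrt(2)*(-32 + pi**2 + 8*pi)/864) - (0) = sqrt(2)*(-32 + pi**2 + 8*pi)/864.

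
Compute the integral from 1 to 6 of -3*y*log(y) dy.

-54*log(3) - 54*log(2) + 105/4

Integrate by parts once (u = ln y, dv = -3*y dy).
An antiderivative is F(y) = -3*y**2*(2*log(y) - 1)/4.
Then F(6) - F(1) = (-54*log(3) - 54*log(2) + 27) - (3/4) = -54*log(3) - 54*log(2) + 105/4.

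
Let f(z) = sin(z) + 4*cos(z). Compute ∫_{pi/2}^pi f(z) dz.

-3

An antiderivative is F(z) = 4*sin(z) - cos(z).
Then F(pi) - F(pi/2) = (1) - (4) = -3.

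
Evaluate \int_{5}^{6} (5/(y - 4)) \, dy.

log(32)

An antiderivative is F(y) = 5*log(y - 4).
Then F(6) - F(5) = (log(32)) - (0) = log(32).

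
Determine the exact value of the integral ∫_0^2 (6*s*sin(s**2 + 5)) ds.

3*cos(5) - 3*cos(9)

Let u = s**2 + 5, so du = 2*s ds. When s = 0, u = 5; when s = 2, u = 9.
The integral becomes 3·∫ sin(u) du from 5 to 9, with antiderivative -3*cos(u).
Back in s: F(s) = -3*cos(s**2 + 5).
Then F(2) - F(0) = (-3*cos(9)) - (-3*cos(5)) = 3*cos(5) - 3*cos(9).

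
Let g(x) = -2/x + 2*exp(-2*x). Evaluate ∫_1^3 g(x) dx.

An antiderivative is F(x) = -2*log(x) - exp(-2*x).
Then F(3) - F(1) = (-2*log(3) - exp(-6)) - (-exp(-2)) = -2*log(3) - exp(-6) + exp(-2).

-2*log(3) - exp(-6) + exp(-2)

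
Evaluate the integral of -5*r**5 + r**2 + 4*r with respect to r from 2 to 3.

-3227/6

By the power rule, an antiderivative is F(r) = -5*r**6/6 + r**3/3 + 2*r**2.
Then F(3) - F(2) = (-1161/2) - (-128/3) = -3227/6.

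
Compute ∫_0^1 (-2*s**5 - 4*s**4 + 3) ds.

By the power rule, an antiderivative is F(s) = -s**6/3 - 4*s**5/5 + 3*s.
Then F(1) - F(0) = (28/15) - (0) = 28/15.

28/15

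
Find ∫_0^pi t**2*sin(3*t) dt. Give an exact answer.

Integrate by parts twice (u = t^2, dv = sin(3*t) dt).
An antiderivative is F(t) = -t**2*cos(3*t)/3 + 2*t*sin(3*t)/9 + 2*cos(3*t)/27.
Then F(pi) - F(0) = (-2/27 + pi**2/3) - (2/27) = -4/27 + pi**2/3.

-4/27 + pi**2/3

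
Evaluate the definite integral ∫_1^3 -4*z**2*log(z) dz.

Integrate by parts once (u = ln z, dv = -4*z**2 dz).
An antiderivative is F(z) = -4*z**3*(3*log(z) - 1)/9.
Then F(3) - F(1) = (12 - 36*log(3)) - (4/9) = 104/9 - 36*log(3).

104/9 - 36*log(3)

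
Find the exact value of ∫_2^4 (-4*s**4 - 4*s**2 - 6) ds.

By the power rule, an antiderivative is F(s) = -4*s**5/5 - 4*s**3/3 - 6*s.
Then F(4) - F(2) = (-13928/15) - (-724/15) = -13204/15.

-13204/15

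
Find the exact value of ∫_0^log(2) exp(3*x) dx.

7/3

Let u = exp(x), so du = exp(x) dx. When x = 0, u = 1; when x = log(2), u = 2.
The integral becomes ∫ u**2 du from 1 to 2, with antiderivative u**3/3.
Back in x: F(x) = exp(3*x)/3.
Then F(log(2)) - F(0) = (8/3) - (1/3) = 7/3.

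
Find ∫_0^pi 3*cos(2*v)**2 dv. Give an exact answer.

3*pi/2

Use the identity cos^2(2*v) = (1 + cos(4*v))/2.
An antiderivative is F(v) = 3*v/2 + 3*sin(4*v)/8.
Then F(pi) - F(0) = (3*pi/2) - (0) = 3*pi/2.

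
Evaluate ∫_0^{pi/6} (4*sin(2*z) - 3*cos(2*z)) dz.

An antiderivative is F(z) = -3*sin(2*z)/2 - 2*cos(2*z).
Then F(pi/6) - F(0) = (-3*sqrt(3)/4 - 1) - (-2) = 1 - 3*sqrt(3)/4.

1 - 3*sqrt(3)/4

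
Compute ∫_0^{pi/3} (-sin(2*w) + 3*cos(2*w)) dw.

-3/4 + 3*sqrt(3)/4

An antiderivative is F(w) = 3*sin(2*w)/2 + cos(2*w)/2.
Then F(pi/3) - F(0) = (-1/4 + 3*sqrt(3)/4) - (1/2) = -3/4 + 3*sqrt(3)/4.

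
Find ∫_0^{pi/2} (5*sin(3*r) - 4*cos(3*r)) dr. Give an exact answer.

An antiderivative is F(r) = -4*sin(3*r)/3 - 5*cos(3*r)/3.
Then F(pi/2) - F(0) = (4/3) - (-5/3) = 3.

3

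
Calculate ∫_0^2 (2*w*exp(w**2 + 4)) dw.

Let u = w**2 + 4, so du = 2*w dw. When w = 0, u = 4; when w = 2, u = 8.
The integral becomes ∫ exp(u) du from 4 to 8, with antiderivative exp(u).
Back in w: F(w) = exp(w**2 + 4).
Then F(2) - F(0) = (exp(8)) - (exp(4)) = -exp(4) + exp(8).

-exp(4) + exp(8)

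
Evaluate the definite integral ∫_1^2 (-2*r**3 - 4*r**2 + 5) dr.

-71/6

By the power rule, an antiderivative is F(r) = -r**4/2 - 4*r**3/3 + 5*r.
Then F(2) - F(1) = (-26/3) - (19/6) = -71/6.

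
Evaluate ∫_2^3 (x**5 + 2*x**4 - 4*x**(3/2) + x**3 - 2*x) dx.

-72*sqrt(3)/5 + 32*sqrt(2)/5 + 12389/60

By the power rule, an antiderivative is F(x) = x**6/6 - 8*x**(5/2)/5 + 2*x**5/5 + x**4/4 - x**2.
Then F(3) - F(2) = (4599/20 - 72*sqrt(3)/5) - (352/15 - 32*sqrt(2)/5) = -72*sqrt(3)/5 + 32*sqrt(2)/5 + 12389/60.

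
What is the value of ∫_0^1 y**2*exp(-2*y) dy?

Integrate by parts twice (u = y^2, dv = exp(-2*y) dy).
An antiderivative is F(y) = (-2*y**2 - 2*y - 1)*exp(-2*y)/4.
Then F(1) - F(0) = (-5*exp(-2)/4) - (-1/4) = (-5 + exp(2))*exp(-2)/4.

(-5 + exp(2))*exp(-2)/4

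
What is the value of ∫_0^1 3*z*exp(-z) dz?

3 - 6*exp(-1)

Integrate by parts once (u = z, dv = 3*exp(-z) dz).
An antiderivative is F(z) = (-3*z - 3)*exp(-z).
Then F(1) - F(0) = (-6*exp(-1)) - (-3) = 3 - 6*exp(-1).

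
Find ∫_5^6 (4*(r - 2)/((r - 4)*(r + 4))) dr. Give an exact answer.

Factor the denominator: r**2 - 16 = (r + 4)(r - 4).
Partial fractions: 4*(r - 2)/((r - 4)*(r + 4)) = 3/(r + 4) + 1/(r - 4).
An antiderivative is F(r) = log(r - 4) + 3*log(r + 4).
Then F(6) - F(5) = (4*log(2) + 3*log(5)) - (6*log(3)) = -6*log(3) + 4*log(2) + 3*log(5).

-6*log(3) + 4*log(2) + 3*log(5)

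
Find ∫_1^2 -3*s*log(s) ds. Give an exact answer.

Integrate by parts once (u = ln s, dv = -3*s ds).
An antiderivative is F(s) = -3*s**2*(2*log(s) - 1)/4.
Then F(2) - F(1) = (3 - log(64)) - (3/4) = 9/4 - log(64).

9/4 - log(64)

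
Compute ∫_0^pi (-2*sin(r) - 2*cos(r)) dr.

-4

An antiderivative is F(r) = -2*sin(r) + 2*cos(r).
Then F(pi) - F(0) = (-2) - (2) = -4.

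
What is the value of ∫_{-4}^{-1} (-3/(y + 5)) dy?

-log(64)

An antiderivative is F(y) = -3*log(y + 5).
Then F(-1) - F(-4) = (-log(64)) - (0) = -log(64).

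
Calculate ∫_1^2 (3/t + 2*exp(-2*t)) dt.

-exp(-4) + exp(-2) + 3*log(2)

An antiderivative is F(t) = 3*log(t) - exp(-2*t).
Then F(2) - F(1) = (-exp(-4) + 3*log(2)) - (-exp(-2)) = -exp(-4) + exp(-2) + 3*log(2).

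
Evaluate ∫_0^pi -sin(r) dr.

An antiderivative is F(r) = cos(r).
Then F(pi) - F(0) = (-1) - (1) = -2.

-2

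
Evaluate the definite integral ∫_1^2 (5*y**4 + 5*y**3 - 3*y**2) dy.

171/4

By the power rule, an antiderivative is F(y) = y**5 + 5*y**4/4 - y**3.
Then F(2) - F(1) = (44) - (5/4) = 171/4.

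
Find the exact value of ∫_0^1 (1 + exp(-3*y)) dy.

An antiderivative is F(y) = y - exp(-3*y)/3.
Then F(1) - F(0) = (1 - exp(-3)/3) - (-1/3) = 4/3 - exp(-3)/3.

4/3 - exp(-3)/3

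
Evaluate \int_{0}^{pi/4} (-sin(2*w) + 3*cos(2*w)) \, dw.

An antiderivative is F(w) = 3*sin(2*w)/2 + cos(2*w)/2.
Then F(pi/4) - F(0) = (3/2) - (1/2) = 1.

1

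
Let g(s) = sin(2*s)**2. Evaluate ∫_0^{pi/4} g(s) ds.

pi/8

Use the identity sin^2(2*s) = (1 - cos(4*s))/2.
An antiderivative is F(s) = s/2 - sin(4*s)/8.
Then F(pi/4) - F(0) = (pi/8) - (0) = pi/8.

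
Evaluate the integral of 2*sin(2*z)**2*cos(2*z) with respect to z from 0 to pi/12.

1/24

Let u = sin(2*z), so du = 2*cos(2*z) dz. When z = 0, u = 0; when z = pi/12, u = 1/2.
The integral becomes ∫ u**2 du from 0 to 1/2, with antiderivative u**3/3.
Back in z: F(z) = sin(2*z)**3/3.
Then F(pi/12) - F(0) = (1/24) - (0) = 1/24.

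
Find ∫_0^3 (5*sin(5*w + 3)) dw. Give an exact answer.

Let u = 5*w + 3, so du = 5 dw. When w = 0, u = 3; when w = 3, u = 18.
The integral becomes ∫ sin(u) du from 3 to 18, with antiderivative -cos(u).
Back in w: F(w) = -cos(5*w + 3).
Then F(3) - F(0) = (-cos(18)) - (-cos(3)) = cos(3) - cos(18).

cos(3) - cos(18)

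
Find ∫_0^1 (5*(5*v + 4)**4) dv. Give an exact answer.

11605

Let u = 5*v + 4, so du = 5 dv. When v = 0, u = 4; when v = 1, u = 9.
The integral becomes ∫ u**4 du from 4 to 9, with antiderivative u**5/5.
Back in v: F(v) = (5*v + 4)**5/5.
Then F(1) - F(0) = (59049/5) - (1024/5) = 11605.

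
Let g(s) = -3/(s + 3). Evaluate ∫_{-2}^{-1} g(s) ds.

An antiderivative is F(s) = -3*log(s + 3).
Then F(-1) - F(-2) = (-log(8)) - (0) = -log(8).

-log(8)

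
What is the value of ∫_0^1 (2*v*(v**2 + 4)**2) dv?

Let u = v**2 + 4, so du = 2*v dv. When v = 0, u = 4; when v = 1, u = 5.
The integral becomes ∫ u**2 du from 4 to 5, with antiderivative u**3/3.
Back in v: F(v) = (v**2 + 4)**3/3.
Then F(1) - F(0) = (125/3) - (64/3) = 61/3.

61/3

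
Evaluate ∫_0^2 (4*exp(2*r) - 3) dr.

An antiderivative is F(r) = 2*exp(2*r) - 3*r.
Then F(2) - F(0) = (-6 + 2*exp(4)) - (2) = -8 + 2*exp(4).

-8 + 2*exp(4)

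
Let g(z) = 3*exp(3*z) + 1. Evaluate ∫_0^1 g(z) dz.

An antiderivative is F(z) = exp(3*z) + z.
Then F(1) - F(0) = (1 + exp(3)) - (1) = exp(3).

exp(3)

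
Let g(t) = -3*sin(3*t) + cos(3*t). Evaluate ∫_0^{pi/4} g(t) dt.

-1 - sqrt(2)/3

An antiderivative is F(t) = sin(3*t)/3 + cos(3*t).
Then F(pi/4) - F(0) = (-sqrt(2)/3) - (1) = -1 - sqrt(2)/3.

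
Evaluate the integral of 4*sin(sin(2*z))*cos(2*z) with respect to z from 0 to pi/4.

2 - 2*cos(1)

Let u = sin(2*z), so du = 2*cos(2*z) dz. When z = 0, u = 0; when z = pi/4, u = 1.
The integral becomes 2·∫ sin(u) du from 0 to 1, with antiderivative -2*cos(u).
Back in z: F(z) = -2*cos(sin(2*z)).
Then F(pi/4) - F(0) = (-2*cos(1)) - (-2) = 2 - 2*cos(1).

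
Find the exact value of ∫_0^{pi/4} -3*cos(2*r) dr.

An antiderivative is F(r) = -3*sin(2*r)/2.
Then F(pi/4) - F(0) = (-3/2) - (0) = -3/2.

-3/2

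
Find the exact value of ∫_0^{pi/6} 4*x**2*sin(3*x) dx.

-8/27 + 4*pi/27

Integrate by parts twice (u = x^2, dv = 4*sin(3*x) dx).
An antiderivative is F(x) = -4*x**2*cos(3*x)/3 + 8*x*sin(3*x)/9 + 8*cos(3*x)/27.
Then F(pi/6) - F(0) = (4*pi/27) - (8/27) = -8/27 + 4*pi/27.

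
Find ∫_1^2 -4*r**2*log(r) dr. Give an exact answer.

28/9 - 32*log(2)/3

Integrate by parts once (u = ln r, dv = -4*r**2 dr).
An antiderivative is F(r) = -4*r**3*(3*log(r) - 1)/9.
Then F(2) - F(1) = (32/9 - 32*log(2)/3) - (4/9) = 28/9 - 32*log(2)/3.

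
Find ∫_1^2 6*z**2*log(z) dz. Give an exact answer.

Integrate by parts once (u = ln z, dv = 6*z**2 dz).
An antiderivative is F(z) = 2*z**3*(3*log(z) - 1)/3.
Then F(2) - F(1) = (-16/3 + 16*log(2)) - (-2/3) = -14/3 + 16*log(2).

-14/3 + 16*log(2)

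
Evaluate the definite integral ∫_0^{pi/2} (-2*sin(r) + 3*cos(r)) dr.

1

An antiderivative is F(r) = 3*sin(r) + 2*cos(r).
Then F(pi/2) - F(0) = (3) - (2) = 1.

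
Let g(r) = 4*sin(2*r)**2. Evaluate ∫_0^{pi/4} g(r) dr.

Use the identity sin^2(2*r) = (1 - cos(4*r))/2.
An antiderivative is F(r) = 2*r - sin(4*r)/2.
Then F(pi/4) - F(0) = (pi/2) - (0) = pi/2.

pi/2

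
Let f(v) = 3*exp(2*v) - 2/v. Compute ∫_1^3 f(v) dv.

-3*exp(2)/2 - log(9) + 3*exp(6)/2

An antiderivative is F(v) = 3*exp(2*v)/2 - 2*log(v).
Then F(3) - F(1) = (-log(9) + 3*exp(6)/2) - (3*exp(2)/2) = -3*exp(2)/2 - log(9) + 3*exp(6)/2.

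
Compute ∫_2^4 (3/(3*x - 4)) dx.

log(4)

An antiderivative is F(x) = log(3*x - 4).
Then F(4) - F(2) = (log(8)) - (log(2)) = log(4).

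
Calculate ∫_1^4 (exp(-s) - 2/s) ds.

An antiderivative is F(s) = -2*log(s) - exp(-s).
Then F(4) - F(1) = (-4*log(2) - exp(-4)) - (-exp(-1)) = -4*log(2) - exp(-4) + exp(-1).

-4*log(2) - exp(-4) + exp(-1)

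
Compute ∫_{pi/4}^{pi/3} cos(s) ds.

-sqrt(2)/2 + sqrt(3)/2

An antiderivative is F(s) = sin(s).
Then F(pi/3) - F(pi/4) = (sqrt(3)/2) - (sqrt(2)/2) = -sqrt(2)/2 + sqrt(3)/2.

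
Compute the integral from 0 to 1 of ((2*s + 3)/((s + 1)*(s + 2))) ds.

log(3)

Factor the denominator: s**2 + 3*s + 2 = (s + 2)(s + 1).
Partial fractions: (2*s + 3)/((s + 1)*(s + 2)) = 1/(s + 2) + 1/(s + 1).
An antiderivative is F(s) = log(s + 1) + log(s + 2).
Then F(1) - F(0) = (log(6)) - (log(2)) = log(3).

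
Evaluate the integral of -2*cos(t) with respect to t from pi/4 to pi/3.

An antiderivative is F(t) = -2*sin(t).
Then F(pi/3) - F(pi/4) = (-sqrt(3)) - (-sqrt(2)) = -sqrt(3) + sqrt(2).

-sqrt(3) + sqrt(2)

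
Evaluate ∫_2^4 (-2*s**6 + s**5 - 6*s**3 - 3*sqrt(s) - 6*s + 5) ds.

By the power rule, an antiderivative is F(s) = -2*s**7/7 + s**6/6 - 3*s**4/2 - 2*s**(3/2) - 3*s**2 + 5*s.
Then F(4) - F(2) = (-92956/21) - (-1090/21 - 4*sqrt(2)) = -30622/7 + 4*sqrt(2).

-30622/7 + 4*sqrt(2)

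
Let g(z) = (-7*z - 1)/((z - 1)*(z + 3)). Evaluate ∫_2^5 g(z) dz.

Factor the denominator: z**2 + 2*z - 3 = (z + 3)(z - 1).
Partial fractions: (-7*z - 1)/((z - 1)*(z + 3)) = -5/(z + 3) - 2/(z - 1).
An antiderivative is F(z) = -2*log(z - 1) - 5*log(z + 3).
Then F(5) - F(2) = (-19*log(2)) - (-5*log(5)) = -19*log(2) + 5*log(5).

-19*log(2) + 5*log(5)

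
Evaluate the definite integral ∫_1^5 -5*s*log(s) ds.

Integrate by parts once (u = ln s, dv = -5*s ds).
An antiderivative is F(s) = -5*s**2*(2*log(s) - 1)/4.
Then F(5) - F(1) = (125/4 - 125*log(5)/2) - (5/4) = 30 - 125*log(5)/2.

30 - 125*log(5)/2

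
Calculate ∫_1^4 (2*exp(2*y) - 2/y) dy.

An antiderivative is F(y) = exp(2*y) - 2*log(y).
Then F(4) - F(1) = (-log(16) + exp(8)) - (exp(2)) = -exp(2) - log(16) + exp(8).

-exp(2) - log(16) + exp(8)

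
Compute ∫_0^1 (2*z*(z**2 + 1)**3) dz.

15/4

Let u = z**2 + 1, so du = 2*z dz. When z = 0, u = 1; when z = 1, u = 2.
The integral becomes ∫ u**3 du from 1 to 2, with antiderivative u**4/4.
Back in z: F(z) = (z**2 + 1)**4/4.
Then F(1) - F(0) = (4) - (1/4) = 15/4.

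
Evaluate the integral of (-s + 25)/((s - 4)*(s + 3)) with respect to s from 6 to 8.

Factor the denominator: s**2 - s - 12 = (s + 3)(s - 4).
Partial fractions: (-s + 25)/((s - 4)*(s + 3)) = -4/(s + 3) + 3/(s - 4).
An antiderivative is F(s) = 3*log(s - 4) - 4*log(s + 3).
Then F(8) - F(6) = (-4*log(11) + 6*log(2)) - (-8*log(3) + 3*log(2)) = -4*log(11) + 3*log(2) + 8*log(3).

-4*log(11) + 3*log(2) + 8*log(3)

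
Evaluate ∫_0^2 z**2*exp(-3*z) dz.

2/27 - 50*exp(-6)/27

Integrate by parts twice (u = z^2, dv = exp(-3*z) dz).
An antiderivative is F(z) = (-9*z**2 - 6*z - 2)*exp(-3*z)/27.
Then F(2) - F(0) = (-50*exp(-6)/27) - (-2/27) = 2/27 - 50*exp(-6)/27.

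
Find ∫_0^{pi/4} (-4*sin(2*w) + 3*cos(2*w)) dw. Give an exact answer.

-1/2

An antiderivative is F(w) = 3*sin(2*w)/2 + 2*cos(2*w).
Then F(pi/4) - F(0) = (3/2) - (2) = -1/2.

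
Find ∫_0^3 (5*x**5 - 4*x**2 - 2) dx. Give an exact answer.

1131/2

By the power rule, an antiderivative is F(x) = 5*x**6/6 - 4*x**3/3 - 2*x.
Then F(3) - F(0) = (1131/2) - (0) = 1131/2.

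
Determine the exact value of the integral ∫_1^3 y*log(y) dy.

Integrate by parts once (u = ln y, dv = y dy).
An antiderivative is F(y) = y**2*(2*log(y) - 1)/4.
Then F(3) - F(1) = (-9/4 + 9*log(3)/2) - (-1/4) = -2 + 9*log(3)/2.

-2 + 9*log(3)/2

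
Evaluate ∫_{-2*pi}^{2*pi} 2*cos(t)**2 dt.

Use the identity cos^2(t) = (1 + cos(2*t))/2.
An antiderivative is F(t) = t + sin(2*t)/2.
Then F(2*pi) - F(-2*pi) = (2*pi) - (-2*pi) = 4*pi.

4*pi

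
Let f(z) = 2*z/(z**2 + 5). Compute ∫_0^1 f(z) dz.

Let u = z**2 + 5, so du = 2*z dz. When z = 0, u = 5; when z = 1, u = 6.
The integral becomes ∫ 1/u du from 5 to 6, with antiderivative log(u).
Back in z: F(z) = log(z**2 + 5).
Then F(1) - F(0) = (log(6)) - (log(5)) = log(6/5).

log(6/5)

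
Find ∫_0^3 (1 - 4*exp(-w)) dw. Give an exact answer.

An antiderivative is F(w) = w + 4*exp(-w).
Then F(3) - F(0) = (4*exp(-3) + 3) - (4) = -1 + 4*exp(-3).

-1 + 4*exp(-3)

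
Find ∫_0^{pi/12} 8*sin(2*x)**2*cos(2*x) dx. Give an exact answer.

1/6

Let u = sin(2*x), so du = 2*cos(2*x) dx. When x = 0, u = 0; when x = pi/12, u = 1/2.
The integral becomes 4·∫ u**2 du from 0 to 1/2, with antiderivative 4*u**3/3.
Back in x: F(x) = 4*sin(2*x)**3/3.
Then F(pi/12) - F(0) = (1/6) - (0) = 1/6.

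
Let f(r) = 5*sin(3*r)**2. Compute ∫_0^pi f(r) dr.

5*pi/2

Use the identity sin^2(3*r) = (1 - cos(6*r))/2.
An antiderivative is F(r) = 5*r/2 - 5*sin(6*r)/12.
Then F(pi) - F(0) = (5*pi/2) - (0) = 5*pi/2.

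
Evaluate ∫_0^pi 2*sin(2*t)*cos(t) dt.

8/3

Use the identity sin(2*t)cos(t) = [sin(3*t) + sin(t)]/2.
An antiderivative is F(t) = -cos(t) - cos(3*t)/3.
Then F(pi) - F(0) = (4/3) - (-4/3) = 8/3.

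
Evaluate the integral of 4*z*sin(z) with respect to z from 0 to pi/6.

Integrate by parts once (u = z, dv = 4*sin(z) dz).
An antiderivative is F(z) = -4*z*cos(z) + 4*sin(z).
Then F(pi/6) - F(0) = (-sqrt(3)*pi/3 + 2) - (0) = -sqrt(3)*pi/3 + 2.

-sqrt(3)*pi/3 + 2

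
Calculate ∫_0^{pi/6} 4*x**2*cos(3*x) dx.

Integrate by parts twice (u = x^2, dv = 4*cos(3*x) dx).
An antiderivative is F(x) = 4*x**2*sin(3*x)/3 + 8*x*cos(3*x)/9 - 8*sin(3*x)/27.
Then F(pi/6) - F(0) = (-8/27 + pi**2/27) - (0) = -8/27 + pi**2/27.

-8/27 + pi**2/27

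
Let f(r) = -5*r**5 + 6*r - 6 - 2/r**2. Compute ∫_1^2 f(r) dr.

By the power rule, an antiderivative is F(r) = -5*r**6/6 + 3*r**2 - 6*r + 2/r.
Then F(2) - F(1) = (-157/3) - (-11/6) = -101/2.

-101/2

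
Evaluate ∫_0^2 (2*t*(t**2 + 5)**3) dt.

1484

Let u = t**2 + 5, so du = 2*t dt. When t = 0, u = 5; when t = 2, u = 9.
The integral becomes ∫ u**3 du from 5 to 9, with antiderivative u**4/4.
Back in t: F(t) = (t**2 + 5)**4/4.
Then F(2) - F(0) = (6561/4) - (625/4) = 1484.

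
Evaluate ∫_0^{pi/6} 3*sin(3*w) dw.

1

An antiderivative is F(w) = -cos(3*w).
Then F(pi/6) - F(0) = (0) - (-1) = 1.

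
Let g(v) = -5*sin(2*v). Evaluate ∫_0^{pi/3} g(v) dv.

-15/4

An antiderivative is F(v) = 5*cos(2*v)/2.
Then F(pi/3) - F(0) = (-5/4) - (5/2) = -15/4.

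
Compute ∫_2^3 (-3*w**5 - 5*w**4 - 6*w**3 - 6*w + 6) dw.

By the power rule, an antiderivative is F(w) = -w**6/2 - w**5 - 3*w**4/2 - 3*w**2 + 6*w.
Then F(3) - F(2) = (-738) - (-88) = -650.

-650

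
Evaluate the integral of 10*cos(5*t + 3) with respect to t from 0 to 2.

Let u = 5*t + 3, so du = 5 dt. When t = 0, u = 3; when t = 2, u = 13.
The integral becomes 2·∫ cos(u) du from 3 to 13, with antiderivative 2*sin(u).
Back in t: F(t) = 2*sin(5*t + 3).
Then F(2) - F(0) = (2*sin(13)) - (2*sin(3)) = -2*sin(3) + 2*sin(13).

-2*sin(3) + 2*sin(13)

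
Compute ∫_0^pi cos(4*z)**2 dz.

pi/2

Use the identity cos^2(4*z) = (1 + cos(8*z))/2.
An antiderivative is F(z) = z/2 + sin(8*z)/16.
Then F(pi) - F(0) = (pi/2) - (0) = pi/2.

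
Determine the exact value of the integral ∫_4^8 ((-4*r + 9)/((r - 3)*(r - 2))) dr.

Factor the denominator: r**2 - 5*r + 6 = (r - 2)(r - 3).
Partial fractions: (-4*r + 9)/((r - 3)*(r - 2)) = -1/(r - 2) - 3/(r - 3).
An antiderivative is F(r) = -3*log(r - 3) - log(r - 2).
Then F(8) - F(4) = (-3*log(5) - log(3) - log(2)) - (-log(2)) = -3*log(5) - log(3).

-3*log(5) - log(3)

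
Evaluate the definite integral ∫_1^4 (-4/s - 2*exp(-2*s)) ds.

An antiderivative is F(s) = -4*log(s) + exp(-2*s).
Then F(4) - F(1) = (-8*log(2) + exp(-8)) - (exp(-2)) = -8*log(2) - exp(-2) + exp(-8).

-8*log(2) - exp(-2) + exp(-8)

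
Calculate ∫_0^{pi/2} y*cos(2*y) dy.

-1/2

Integrate by parts once (u = y, dv = cos(2*y) dy).
An antiderivative is F(y) = y*sin(2*y)/2 + cos(2*y)/4.
Then F(pi/2) - F(0) = (-1/4) - (1/4) = -1/2.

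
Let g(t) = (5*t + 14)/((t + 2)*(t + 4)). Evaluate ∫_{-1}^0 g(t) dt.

Factor the denominator: t**2 + 6*t + 8 = (t + 4)(t + 2).
Partial fractions: (5*t + 14)/((t + 2)*(t + 4)) = 3/(t + 4) + 2/(t + 2).
An antiderivative is F(t) = 2*log(t + 2) + 3*log(t + 4).
Then F(0) - F(-1) = (8*log(2)) - (log(27)) = -3*log(3) + 8*log(2).

-3*log(3) + 8*log(2)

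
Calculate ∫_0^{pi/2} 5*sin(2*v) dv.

An antiderivative is F(v) = -5*cos(2*v)/2.
Then F(pi/2) - F(0) = (5/2) - (-5/2) = 5.

5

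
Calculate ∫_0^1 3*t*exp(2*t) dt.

Integrate by parts once (u = t, dv = 3*exp(2*t) dt).
An antiderivative is F(t) = (6*t - 3)*exp(2*t)/4.
Then F(1) - F(0) = (3*exp(2)/4) - (-3/4) = 3/4 + 3*exp(2)/4.

3/4 + 3*exp(2)/4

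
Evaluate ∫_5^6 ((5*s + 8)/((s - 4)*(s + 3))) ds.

log(18)

Factor the denominator: s**2 - s - 12 = (s + 3)(s - 4).
Partial fractions: (5*s + 8)/((s - 4)*(s + 3)) = 1/(s + 3) + 4/(s - 4).
An antiderivative is F(s) = 4*log(s - 4) + log(s + 3).
Then F(6) - F(5) = (2*log(3) + 4*log(2)) - (log(8)) = log(18).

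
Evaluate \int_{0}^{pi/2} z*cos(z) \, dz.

Integrate by parts once (u = z, dv = cos(z) dz).
An antiderivative is F(z) = z*sin(z) + cos(z).
Then F(pi/2) - F(0) = (pi/2) - (1) = -1 + pi/2.

-1 + pi/2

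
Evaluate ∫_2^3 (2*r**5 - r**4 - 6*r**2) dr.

By the power rule, an antiderivative is F(r) = r**6/3 - r**5/5 - 2*r**3.
Then F(3) - F(2) = (702/5) - (-16/15) = 2122/15.

2122/15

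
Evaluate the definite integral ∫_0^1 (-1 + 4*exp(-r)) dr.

An antiderivative is F(r) = -r - 4*exp(-r).
Then F(1) - F(0) = (-4*exp(-1) - 1) - (-4) = 3 - 4*exp(-1).

3 - 4*exp(-1)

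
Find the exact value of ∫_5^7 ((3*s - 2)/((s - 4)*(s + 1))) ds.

Factor the denominator: s**2 - 3*s - 4 = (s + 1)(s - 4).
Partial fractions: (3*s - 2)/((s - 4)*(s + 1)) = 1/(s + 1) + 2/(s - 4).
An antiderivative is F(s) = 2*log(s - 4) + log(s + 1).
Then F(7) - F(5) = (log(72)) - (log(6)) = log(12).

log(12)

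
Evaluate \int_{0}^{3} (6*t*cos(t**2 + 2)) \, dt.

3*sin(11) - 3*sin(2)

Let u = t**2 + 2, so du = 2*t dt. When t = 0, u = 2; when t = 3, u = 11.
The integral becomes 3·∫ cos(u) du from 2 to 11, with antiderivative 3*sin(u).
Back in t: F(t) = 3*sin(t**2 + 2).
Then F(3) - F(0) = (3*sin(11)) - (3*sin(2)) = 3*sin(11) - 3*sin(2).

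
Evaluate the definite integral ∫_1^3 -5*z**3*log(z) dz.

Integrate by parts once (u = ln z, dv = -5*z**3 dz).
An antiderivative is F(z) = -5*z**4*(4*log(z) - 1)/16.
Then F(3) - F(1) = (405/16 - 405*log(3)/4) - (5/16) = 25 - 405*log(3)/4.

25 - 405*log(3)/4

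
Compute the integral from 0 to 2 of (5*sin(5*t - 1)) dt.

Let u = 5*t - 1, so du = 5 dt. When t = 0, u = -1; when t = 2, u = 9.
The integral becomes ∫ sin(u) du from -1 to 9, with antiderivative -cos(u).
Back in t: F(t) = -cos(5*t - 1).
Then F(2) - F(0) = (-cos(9)) - (-cos(1)) = cos(1) - cos(9).

cos(1) - cos(9)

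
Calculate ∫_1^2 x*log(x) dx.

Integrate by parts once (u = ln x, dv = x dx).
An antiderivative is F(x) = x**2*(2*log(x) - 1)/4.
Then F(2) - F(1) = (-1 + log(4)) - (-1/4) = -3/4 + log(4).

-3/4 + log(4)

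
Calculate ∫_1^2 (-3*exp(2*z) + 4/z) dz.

An antiderivative is F(z) = -3*exp(2*z)/2 + 4*log(z).
Then F(2) - F(1) = (-3*exp(4)/2 + log(16)) - (-3*exp(2)/2) = -3*exp(4)/2 + log(16) + 3*exp(2)/2.

-3*exp(4)/2 + log(16) + 3*exp(2)/2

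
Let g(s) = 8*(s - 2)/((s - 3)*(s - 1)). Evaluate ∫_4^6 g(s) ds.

4*log(5)

Factor the denominator: s**2 - 4*s + 3 = (s - 1)(s - 3).
Partial fractions: 8*(s - 2)/((s - 3)*(s - 1)) = 4/(s - 1) + 4/(s - 3).
An antiderivative is F(s) = 4*log(s - 3) + 4*log(s - 1).
Then F(6) - F(4) = (4*log(3) + 4*log(5)) - (log(81)) = 4*log(5).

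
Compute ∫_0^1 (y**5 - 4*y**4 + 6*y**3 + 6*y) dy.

By the power rule, an antiderivative is F(y) = y**6/6 - 4*y**5/5 + 3*y**4/2 + 3*y**2.
Then F(1) - F(0) = (58/15) - (0) = 58/15.

58/15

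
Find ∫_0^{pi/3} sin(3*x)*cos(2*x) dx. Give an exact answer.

Use the identity sin(3*x)cos(2*x) = [sin(5*x) + sin(x)]/2.
An antiderivative is F(x) = -cos(x)/2 - cos(5*x)/10.
Then F(pi/3) - F(0) = (-3/10) - (-3/5) = 3/10.

3/10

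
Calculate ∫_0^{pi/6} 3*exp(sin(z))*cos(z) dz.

-3 + 3*exp(1/2)

Let u = sin(z), so du = cos(z) dz. When z = 0, u = 0; when z = pi/6, u = 1/2.
The integral becomes 3·∫ exp(u) du from 0 to 1/2, with antiderivative 3*exp(u).
Back in z: F(z) = 3*exp(sin(z)).
Then F(pi/6) - F(0) = (3*exp(1/2)) - (3) = -3 + 3*exp(1/2).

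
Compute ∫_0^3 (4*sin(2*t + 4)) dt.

Let u = 2*t + 4, so du = 2 dt. When t = 0, u = 4; when t = 3, u = 10.
The integral becomes 2·∫ sin(u) du from 4 to 10, with antiderivative -2*cos(u).
Back in t: F(t) = -2*cos(2*t + 4).
Then F(3) - F(0) = (-2*cos(10)) - (-2*cos(4)) = 2*cos(4) - 2*cos(10).

2*cos(4) - 2*cos(10)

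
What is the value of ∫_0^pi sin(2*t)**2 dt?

pi/2

Use the identity sin^2(2*t) = (1 - cos(4*t))/2.
An antiderivative is F(t) = t/2 - sin(4*t)/8.
Then F(pi) - F(0) = (pi/2) - (0) = pi/2.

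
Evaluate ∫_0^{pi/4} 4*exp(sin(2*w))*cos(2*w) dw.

Let u = sin(2*w), so du = 2*cos(2*w) dw. When w = 0, u = 0; when w = pi/4, u = 1.
The integral becomes 2·∫ exp(u) du from 0 to 1, with antiderivative 2*exp(u).
Back in w: F(w) = 2*exp(sin(2*w)).
Then F(pi/4) - F(0) = (2*E) - (2) = -2 + 2*E.

-2 + 2*E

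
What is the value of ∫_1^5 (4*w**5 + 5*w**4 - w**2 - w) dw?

By the power rule, an antiderivative is F(w) = 2*w**6/3 + w**5 - w**3/3 - w**2/2.
Then F(5) - F(1) = (26975/2) - (5/6) = 40460/3.

40460/3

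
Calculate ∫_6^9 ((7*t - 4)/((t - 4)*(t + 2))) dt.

-13*log(2) + 4*log(5) + 3*log(11)

Factor the denominator: t**2 - 2*t - 8 = (t + 2)(t - 4).
Partial fractions: (7*t - 4)/((t - 4)*(t + 2)) = 3/(t + 2) + 4/(t - 4).
An antiderivative is F(t) = 4*log(t - 4) + 3*log(t + 2).
Then F(9) - F(6) = (4*log(5) + 3*log(11)) - (13*log(2)) = -13*log(2) + 4*log(5) + 3*log(11).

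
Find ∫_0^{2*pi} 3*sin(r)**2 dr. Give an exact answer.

Use the identity sin^2(r) = (1 - cos(2*r))/2.
An antiderivative is F(r) = 3*r/2 - 3*sin(2*r)/4.
Then F(2*pi) - F(0) = (3*pi) - (0) = 3*pi.

3*pi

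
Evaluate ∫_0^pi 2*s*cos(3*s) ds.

Integrate by parts once (u = s, dv = 2*cos(3*s) ds).
An antiderivative is F(s) = 2*s*sin(3*s)/3 + 2*cos(3*s)/9.
Then F(pi) - F(0) = (-2/9) - (2/9) = -4/9.

-4/9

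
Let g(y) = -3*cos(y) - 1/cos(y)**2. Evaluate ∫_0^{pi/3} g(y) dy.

-5*sqrt(3)/2

An antiderivative is F(y) = -3*sin(y) - tan(y).
Then F(pi/3) - F(0) = (-5*sqrt(3)/2) - (0) = -5*sqrt(3)/2.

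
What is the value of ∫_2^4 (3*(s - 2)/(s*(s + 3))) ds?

-5*log(5) - 2*log(2) + 5*log(7)

Factor the denominator: s**2 + 3*s = (s + 3)s.
Partial fractions: 3*(s - 2)/(s*(s + 3)) = 5/(s + 3) - 2/s.
An antiderivative is F(s) = -2*log(s) + 5*log(s + 3).
Then F(4) - F(2) = (-4*log(2) + 5*log(7)) - (-2*log(2) + 5*log(5)) = -5*log(5) - 2*log(2) + 5*log(7).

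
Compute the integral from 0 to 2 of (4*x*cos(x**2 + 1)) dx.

Let u = x**2 + 1, so du = 2*x dx. When x = 0, u = 1; when x = 2, u = 5.
The integral becomes 2·∫ cos(u) du from 1 to 5, with antiderivative 2*sin(u).
Back in x: F(x) = 2*sin(x**2 + 1).
Then F(2) - F(0) = (2*sin(5)) - (2*sin(1)) = 2*sin(5) - 2*sin(1).

2*sin(5) - 2*sin(1)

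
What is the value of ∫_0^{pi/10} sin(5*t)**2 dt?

pi/20

Use the identity sin^2(5*t) = (1 - cos(10*t))/2.
An antiderivative is F(t) = t/2 - sin(10*t)/20.
Then F(pi/10) - F(0) = (pi/20) - (0) = pi/20.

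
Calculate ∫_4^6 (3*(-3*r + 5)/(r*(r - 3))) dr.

Factor the denominator: r**2 - 3*r = r(r - 3).
Partial fractions: 3*(-3*r + 5)/(r*(r - 3)) = -5/r - 4/(r - 3).
An antiderivative is F(r) = -5*log(r) - 4*log(r - 3).
Then F(6) - F(4) = (-9*log(3) - 5*log(2)) - (-10*log(2)) = -9*log(3) + 5*log(2).

-9*log(3) + 5*log(2)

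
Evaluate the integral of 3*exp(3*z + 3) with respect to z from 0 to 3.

Let u = 3*z + 3, so du = 3 dz. When z = 0, u = 3; when z = 3, u = 12.
The integral becomes ∫ exp(u) du from 3 to 12, with antiderivative exp(u).
Back in z: F(z) = exp(3*z + 3).
Then F(3) - F(0) = (exp(12)) - (exp(3)) = -exp(3) + exp(12).

-exp(3) + exp(12)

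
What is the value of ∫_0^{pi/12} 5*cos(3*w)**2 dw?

Use the identity cos^2(3*w) = (1 + cos(6*w))/2.
An antiderivative is F(w) = 5*w/2 + 5*sin(6*w)/12.
Then F(pi/12) - F(0) = (5/12 + 5*pi/24) - (0) = 5/12 + 5*pi/24.

5/12 + 5*pi/24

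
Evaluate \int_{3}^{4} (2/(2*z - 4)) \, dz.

An antiderivative is F(z) = log(2*z - 4).
Then F(4) - F(3) = (log(4)) - (log(2)) = log(2).

log(2)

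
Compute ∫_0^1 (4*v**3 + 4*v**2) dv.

By the power rule, an antiderivative is F(v) = v**4 + 4*v**3/3.
Then F(1) - F(0) = (7/3) - (0) = 7/3.

7/3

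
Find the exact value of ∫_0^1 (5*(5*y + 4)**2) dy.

665/3

Let u = 5*y + 4, so du = 5 dy. When y = 0, u = 4; when y = 1, u = 9.
The integral becomes ∫ u**2 du from 4 to 9, with antiderivative u**3/3.
Back in y: F(y) = (5*y + 4)**3/3.
Then F(1) - F(0) = (243) - (64/3) = 665/3.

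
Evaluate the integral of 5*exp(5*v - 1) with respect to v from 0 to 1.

-(1 - exp(5))*exp(-1)

Let u = 5*v - 1, so du = 5 dv. When v = 0, u = -1; when v = 1, u = 4.
The integral becomes ∫ exp(u) du from -1 to 4, with antiderivative exp(u).
Back in v: F(v) = exp(5*v - 1).
Then F(1) - F(0) = (exp(4)) - (exp(-1)) = -(1 - exp(5))*exp(-1).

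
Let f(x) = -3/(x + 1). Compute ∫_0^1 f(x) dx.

-log(8)

An antiderivative is F(x) = -3*log(x + 1).
Then F(1) - F(0) = (-log(8)) - (0) = -log(8).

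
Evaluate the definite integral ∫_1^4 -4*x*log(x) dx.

15 - 64*log(2)

Integrate by parts once (u = ln x, dv = -4*x dx).
An antiderivative is F(x) = -x**2*(2*log(x) - 1).
Then F(4) - F(1) = (16 - 64*log(2)) - (1) = 15 - 64*log(2).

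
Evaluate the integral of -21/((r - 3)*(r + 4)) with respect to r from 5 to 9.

-9*log(3) + 3*log(13)

Factor the denominator: r**2 + r - 12 = (r + 4)(r - 3).
Partial fractions: -21/((r - 3)*(r + 4)) = 3/(r + 4) - 3/(r - 3).
An antiderivative is F(r) = -3*log(r - 3) + 3*log(r + 4).
Then F(9) - F(5) = (-3*log(3) - 3*log(2) + 3*log(13)) - (-3*log(2) + 6*log(3)) = -9*log(3) + 3*log(13).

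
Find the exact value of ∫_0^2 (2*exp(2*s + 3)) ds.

-exp(3) + exp(7)

Let u = 2*s + 3, so du = 2 ds. When s = 0, u = 3; when s = 2, u = 7.
The integral becomes ∫ exp(u) du from 3 to 7, with antiderivative exp(u).
Back in s: F(s) = exp(2*s + 3).
Then F(2) - F(0) = (exp(7)) - (exp(3)) = -exp(3) + exp(7).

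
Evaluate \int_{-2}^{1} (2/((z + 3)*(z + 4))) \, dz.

log(64/25)

Factor the denominator: z**2 + 7*z + 12 = (z + 4)(z + 3).
Partial fractions: 2/((z + 3)*(z + 4)) = -2/(z + 4) + 2/(z + 3).
An antiderivative is F(z) = 2*log(z + 3) - 2*log(z + 4).
Then F(1) - F(-2) = (log(16/25)) - (-log(4)) = log(64/25).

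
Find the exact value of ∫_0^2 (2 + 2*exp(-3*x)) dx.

14/3 - 2*exp(-6)/3

An antiderivative is F(x) = 2*x - 2*exp(-3*x)/3.
Then F(2) - F(0) = (4 - 2*exp(-6)/3) - (-2/3) = 14/3 - 2*exp(-6)/3.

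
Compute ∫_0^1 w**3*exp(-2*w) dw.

3/8 - 19*exp(-2)/8

Integrate by parts 3 times (u = w^3, dv = exp(-2*w) dw).
An antiderivative is F(w) = (-4*w**3 - 6*w**2 - 6*w - 3)*exp(-2*w)/8.
Then F(1) - F(0) = (-19*exp(-2)/8) - (-3/8) = 3/8 - 19*exp(-2)/8.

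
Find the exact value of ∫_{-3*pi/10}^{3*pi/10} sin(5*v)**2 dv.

Use the identity sin^2(5*v) = (1 - cos(10*v))/2.
An antiderivative is F(v) = v/2 - sin(10*v)/20.
Then F(3*pi/10) - F(-3*pi/10) = (3*pi/20) - (-3*pi/20) = 3*pi/10.

3*pi/10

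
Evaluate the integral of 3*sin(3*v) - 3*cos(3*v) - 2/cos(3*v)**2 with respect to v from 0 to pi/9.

An antiderivative is F(v) = -sin(3*v) - cos(3*v) - 2*tan(3*v)/3.
Then F(pi/9) - F(0) = (-7*sqrt(3)/6 - 1/2) - (-1) = 1/2 - 7*sqrt(3)/6.

1/2 - 7*sqrt(3)/6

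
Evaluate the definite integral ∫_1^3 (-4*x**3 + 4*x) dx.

By the power rule, an antiderivative is F(x) = -x**4 + 2*x**2.
Then F(3) - F(1) = (-63) - (1) = -64.

-64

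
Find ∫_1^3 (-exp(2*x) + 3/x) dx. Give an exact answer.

An antiderivative is F(x) = -exp(2*x)/2 + 3*log(x).
Then F(3) - F(1) = (-exp(6)/2 + log(27)) - (-exp(2)/2) = -exp(6)/2 + log(27) + exp(2)/2.

-exp(6)/2 + log(27) + exp(2)/2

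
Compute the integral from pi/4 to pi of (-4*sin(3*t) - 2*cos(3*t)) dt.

An antiderivative is F(t) = -2*sin(3*t)/3 + 4*cos(3*t)/3.
Then F(pi) - F(pi/4) = (-4/3) - (-sqrt(2)) = -4/3 + sqrt(2).

-4/3 + sqrt(2)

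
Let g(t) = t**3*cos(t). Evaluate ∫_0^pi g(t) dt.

12 - 3*pi**2

Integrate by parts 3 times (u = t^3, dv = cos(t) dt).
An antiderivative is F(t) = t**3*sin(t) + 3*t**2*cos(t) - 6*t*sin(t) - 6*cos(t).
Then F(pi) - F(0) = (6 - 3*pi**2) - (-6) = 12 - 3*pi**2.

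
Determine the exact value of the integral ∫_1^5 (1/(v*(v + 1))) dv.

log(5/3)

Factor the denominator: v**2 + v = (v + 1)v.
Partial fractions: 1/(v*(v + 1)) = -1/(v + 1) + 1/v.
An antiderivative is F(v) = log(v) - log(v + 1).
Then F(5) - F(1) = (log(5/6)) - (-log(2)) = log(5/3).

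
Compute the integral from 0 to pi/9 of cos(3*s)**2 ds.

sqrt(3)/24 + pi/18

Use the identity cos^2(3*s) = (1 + cos(6*s))/2.
An antiderivative is F(s) = s/2 + sin(6*s)/12.
Then F(pi/9) - F(0) = (sqrt(3)/24 + pi/18) - (0) = sqrt(3)/24 + pi/18.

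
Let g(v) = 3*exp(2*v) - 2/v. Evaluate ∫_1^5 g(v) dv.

-3*exp(2)/2 - log(25) + 3*exp(10)/2

An antiderivative is F(v) = 3*exp(2*v)/2 - 2*log(v).
Then F(5) - F(1) = (-log(25) + 3*exp(10)/2) - (3*exp(2)/2) = -3*exp(2)/2 - log(25) + 3*exp(10)/2.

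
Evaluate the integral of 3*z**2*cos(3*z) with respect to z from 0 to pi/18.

-1/9 + pi**2/648 + sqrt(3)*pi/54

Integrate by parts twice (u = z^2, dv = 3*cos(3*z) dz).
An antiderivative is F(z) = z**2*sin(3*z) + 2*z*cos(3*z)/3 - 2*sin(3*z)/9.
Then F(pi/18) - F(0) = (-1/9 + pi**2/648 + sqrt(3)*pi/54) - (0) = -1/9 + pi**2/648 + sqrt(3)*pi/54.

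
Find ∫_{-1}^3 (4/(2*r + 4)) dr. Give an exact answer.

An antiderivative is F(r) = 2*log(2*r + 4).
Then F(3) - F(-1) = (log(100)) - (log(4)) = log(25).

log(25)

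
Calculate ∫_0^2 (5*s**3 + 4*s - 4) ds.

By the power rule, an antiderivative is F(s) = 5*s**4/4 + 2*s**2 - 4*s.
Then F(2) - F(0) = (20) - (0) = 20.

20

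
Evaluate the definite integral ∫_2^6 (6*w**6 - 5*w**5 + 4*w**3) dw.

By the power rule, an antiderivative is F(w) = 6*w**7/7 - 5*w**6/6 + w**4.
Then F(6) - F(2) = (1416528/7) - (1520/21) = 4248064/21.

4248064/21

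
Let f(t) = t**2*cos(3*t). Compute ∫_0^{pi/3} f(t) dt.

-2*pi/27

Integrate by parts twice (u = t^2, dv = cos(3*t) dt).
An antiderivative is F(t) = t**2*sin(3*t)/3 + 2*t*cos(3*t)/9 - 2*sin(3*t)/27.
Then F(pi/3) - F(0) = (-2*pi/27) - (0) = -2*pi/27.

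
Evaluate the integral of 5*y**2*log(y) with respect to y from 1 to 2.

Integrate by parts once (u = ln y, dv = 5*y**2 dy).
An antiderivative is F(y) = 5*y**3*(3*log(y) - 1)/9.
Then F(2) - F(1) = (-40/9 + 40*log(2)/3) - (-5/9) = -35/9 + 40*log(2)/3.

-35/9 + 40*log(2)/3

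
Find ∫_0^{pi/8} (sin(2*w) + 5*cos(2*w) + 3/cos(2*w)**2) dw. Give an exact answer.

An antiderivative is F(w) = 5*sin(2*w)/2 - cos(2*w)/2 + 3*tan(2*w)/2.
Then F(pi/8) - F(0) = (sqrt(2) + 3/2) - (-1/2) = sqrt(2) + 2.

sqrt(2) + 2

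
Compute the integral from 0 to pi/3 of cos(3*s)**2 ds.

pi/6

Use the identity cos^2(3*s) = (1 + cos(6*s))/2.
An antiderivative is F(s) = s/2 + sin(6*s)/12.
Then F(pi/3) - F(0) = (pi/6) - (0) = pi/6.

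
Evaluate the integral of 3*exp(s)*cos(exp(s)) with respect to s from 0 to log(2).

Let u = exp(s), so du = exp(s) ds. When s = 0, u = 1; when s = log(2), u = 2.
The integral becomes 3·∫ cos(u) du from 1 to 2, with antiderivative 3*sin(u).
Back in s: F(s) = 3*sin(exp(s)).
Then F(log(2)) - F(0) = (3*sin(2)) - (3*sin(1)) = -3*sin(1) + 3*sin(2).

-3*sin(1) + 3*sin(2)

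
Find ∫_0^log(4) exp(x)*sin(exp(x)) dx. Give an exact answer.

cos(1) - cos(4)

Let u = exp(x), so du = exp(x) dx. When x = 0, u = 1; when x = log(4), u = 4.
The integral becomes ∫ sin(u) du from 1 to 4, with antiderivative -cos(u).
Back in x: F(x) = -cos(exp(x)).
Then F(log(4)) - F(0) = (-cos(4)) - (-cos(1)) = cos(1) - cos(4).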